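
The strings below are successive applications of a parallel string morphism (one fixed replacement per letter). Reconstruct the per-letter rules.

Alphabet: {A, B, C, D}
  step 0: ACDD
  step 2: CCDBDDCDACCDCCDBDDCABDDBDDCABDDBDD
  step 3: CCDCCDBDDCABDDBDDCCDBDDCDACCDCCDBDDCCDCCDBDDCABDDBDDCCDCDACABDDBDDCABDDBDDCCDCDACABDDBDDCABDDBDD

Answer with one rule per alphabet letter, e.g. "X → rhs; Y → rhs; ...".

  step 2 ⇒ step 3: CCDBDDCDACCDCCDBDDCABDDBDDCABDDBDD ⇒ CCD·CCD·BDD·CA·BDD·BDD·CCD·BDD·CDA·CCD·CCD·BDD·CCD·CCD·BDD·CA·BDD·BDD·CCD·CDA·CA·BDD·BDD·CA·BDD·BDD·CCD·CDA·CA·BDD·BDD·CA·BDD·BDD
    A ↦ CDA
    B ↦ CA
    C ↦ CCD
    D ↦ BDD

A->CDA, B->CA, C->CCD, D->BDD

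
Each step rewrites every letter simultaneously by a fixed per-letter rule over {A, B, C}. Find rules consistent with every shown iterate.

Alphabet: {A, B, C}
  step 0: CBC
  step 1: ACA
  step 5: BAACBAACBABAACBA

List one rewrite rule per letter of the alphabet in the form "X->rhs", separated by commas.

A->BA, B->C, C->A

  step 0 ⇒ step 1: CBC ⇒ A·C·A
    B ↦ C
    C ↦ A
    A ↦ BA  (constrained at step 1)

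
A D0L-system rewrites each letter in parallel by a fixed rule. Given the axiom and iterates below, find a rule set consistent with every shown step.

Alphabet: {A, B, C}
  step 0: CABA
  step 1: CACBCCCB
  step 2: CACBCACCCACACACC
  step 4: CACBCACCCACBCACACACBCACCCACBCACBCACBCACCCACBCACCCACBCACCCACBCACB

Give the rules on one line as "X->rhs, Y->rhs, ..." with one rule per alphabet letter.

A->CB, B->CC, C->CA

  step 1 ⇒ step 2: CACBCCCB ⇒ CA·CB·CA·CC·CA·CA·CA·CC
    A ↦ CB
    B ↦ CC
    C ↦ CA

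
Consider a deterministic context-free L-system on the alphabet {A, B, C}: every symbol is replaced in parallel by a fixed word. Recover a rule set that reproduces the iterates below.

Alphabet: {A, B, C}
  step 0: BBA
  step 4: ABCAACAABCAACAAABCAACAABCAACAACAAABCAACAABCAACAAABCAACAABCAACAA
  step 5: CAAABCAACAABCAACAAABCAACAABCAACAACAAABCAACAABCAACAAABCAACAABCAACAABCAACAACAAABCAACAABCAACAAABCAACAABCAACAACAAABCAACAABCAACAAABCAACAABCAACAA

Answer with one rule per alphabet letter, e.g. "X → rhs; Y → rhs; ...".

A->CAA, B->A, C->B

  step 4 ⇒ step 5: ABCAACAABCAACAAABCAACAABCAACAACAAABCAACAABCAACAAABCAACAABCAACAA ⇒ CAA·A·B·CAA·CAA·B·CAA·CAA·A·B·CAA·CAA·B·CAA·CAA·CAA·A·B·CAA·CAA·B·CAA·CAA·A·B·CAA·CAA·B·CAA·CAA·B·CAA·CAA·CAA·A·B·CAA·CAA·B·CAA·CAA·A·B·CAA·CAA·B·CAA·CAA·CAA·A·B·CAA·CAA·B·CAA·CAA·A·B·CAA·CAA·B·CAA·CAA
    A ↦ CAA
    B ↦ A
    C ↦ B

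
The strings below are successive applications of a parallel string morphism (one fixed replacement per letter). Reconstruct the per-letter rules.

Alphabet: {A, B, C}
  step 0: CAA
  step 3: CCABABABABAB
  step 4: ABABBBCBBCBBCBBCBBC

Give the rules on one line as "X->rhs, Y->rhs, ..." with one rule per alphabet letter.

A->BB, B->C, C->AB

  step 3 ⇒ step 4: CCABABABABAB ⇒ AB·AB·BB·C·BB·C·BB·C·BB·C·BB·C
    A ↦ BB
    B ↦ C
    C ↦ AB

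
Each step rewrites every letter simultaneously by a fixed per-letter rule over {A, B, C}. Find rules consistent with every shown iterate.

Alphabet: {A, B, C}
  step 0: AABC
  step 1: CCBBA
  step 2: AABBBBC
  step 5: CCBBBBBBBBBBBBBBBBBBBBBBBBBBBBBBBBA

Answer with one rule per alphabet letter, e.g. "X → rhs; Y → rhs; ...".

A->C, B->BB, C->A

  step 1 ⇒ step 2: CCBBA ⇒ A·A·BB·BB·C
    A ↦ C
    B ↦ BB
    C ↦ A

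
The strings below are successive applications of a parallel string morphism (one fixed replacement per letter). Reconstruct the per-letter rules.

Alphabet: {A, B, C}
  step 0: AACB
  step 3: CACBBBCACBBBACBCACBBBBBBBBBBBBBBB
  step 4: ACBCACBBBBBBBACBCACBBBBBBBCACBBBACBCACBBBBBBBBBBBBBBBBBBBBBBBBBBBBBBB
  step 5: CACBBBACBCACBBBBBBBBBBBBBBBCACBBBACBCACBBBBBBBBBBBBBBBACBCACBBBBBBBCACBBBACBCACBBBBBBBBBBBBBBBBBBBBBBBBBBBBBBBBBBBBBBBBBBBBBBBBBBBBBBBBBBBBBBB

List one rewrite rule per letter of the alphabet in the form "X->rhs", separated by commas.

A->C, B->BB, C->ACB

  step 4 ⇒ step 5: ACBCACBBBBBBBACBCACBBBBBBBCACBBBACBCACBBBBBBBBBBBBBBBBBBBBBBBBBBBBBBB ⇒ C·ACB·BB·ACB·C·ACB·BB·BB·BB·BB·BB·BB·BB·C·ACB·BB·ACB·C·ACB·BB·BB·BB·BB·BB·BB·BB·ACB·C·ACB·BB·BB·BB·C·ACB·BB·ACB·C·ACB·BB·BB·BB·BB·BB·BB·BB·BB·BB·BB·BB·BB·BB·BB·BB·BB·BB·BB·BB·BB·BB·BB·BB·BB·BB·BB·BB·BB·BB·BB·BB
    A ↦ C
    B ↦ BB
    C ↦ ACB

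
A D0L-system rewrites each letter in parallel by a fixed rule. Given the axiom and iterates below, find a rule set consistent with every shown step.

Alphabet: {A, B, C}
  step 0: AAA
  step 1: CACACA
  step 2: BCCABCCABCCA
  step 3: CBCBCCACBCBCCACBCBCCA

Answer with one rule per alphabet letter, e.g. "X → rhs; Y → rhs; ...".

  step 2 ⇒ step 3: BCCABCCABCCA ⇒ C·BC·BC·CA·C·BC·BC·CA·C·BC·BC·CA
    A ↦ CA
    B ↦ C
    C ↦ BC

A->CA, B->C, C->BC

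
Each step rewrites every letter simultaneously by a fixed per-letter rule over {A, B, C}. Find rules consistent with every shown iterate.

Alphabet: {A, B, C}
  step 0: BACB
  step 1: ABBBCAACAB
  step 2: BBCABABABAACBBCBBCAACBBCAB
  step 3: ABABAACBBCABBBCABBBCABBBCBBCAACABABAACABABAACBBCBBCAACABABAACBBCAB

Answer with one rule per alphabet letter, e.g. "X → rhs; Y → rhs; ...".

  step 2 ⇒ step 3: BBCABABABAACBBCBBCAACBBCAB ⇒ AB·AB·AAC·BBC·AB·BBC·AB·BBC·AB·BBC·BBC·AAC·AB·AB·AAC·AB·AB·AAC·BBC·BBC·AAC·AB·AB·AAC·BBC·AB
    A ↦ BBC
    B ↦ AB
    C ↦ AAC

A->BBC, B->AB, C->AAC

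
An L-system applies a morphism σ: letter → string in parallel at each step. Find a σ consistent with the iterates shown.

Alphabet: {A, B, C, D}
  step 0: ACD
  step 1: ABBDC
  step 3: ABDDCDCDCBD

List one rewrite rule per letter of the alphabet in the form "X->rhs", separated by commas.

  step 0 ⇒ step 1: ACD ⇒ AB·B·DC
    A ↦ AB
    C ↦ B
    D ↦ DC
    B ↦ D  (constrained at step 1)

A->AB, B->D, C->B, D->DC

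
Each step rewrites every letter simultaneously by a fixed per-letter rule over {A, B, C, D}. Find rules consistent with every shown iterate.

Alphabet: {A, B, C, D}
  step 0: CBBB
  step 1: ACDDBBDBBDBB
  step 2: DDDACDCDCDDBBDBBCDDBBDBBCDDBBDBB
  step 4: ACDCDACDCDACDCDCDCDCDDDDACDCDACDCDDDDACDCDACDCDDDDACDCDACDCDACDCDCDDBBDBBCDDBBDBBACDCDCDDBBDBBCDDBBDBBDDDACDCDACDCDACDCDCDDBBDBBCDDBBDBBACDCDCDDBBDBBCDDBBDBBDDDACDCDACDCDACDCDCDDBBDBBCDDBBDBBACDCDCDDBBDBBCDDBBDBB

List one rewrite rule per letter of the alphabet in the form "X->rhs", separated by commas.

A->DDD, B->DBB, C->ACD, D->CD

  step 1 ⇒ step 2: ACDDBBDBBDBB ⇒ DDD·ACD·CD·CD·DBB·DBB·CD·DBB·DBB·CD·DBB·DBB
    A ↦ DDD
    B ↦ DBB
    C ↦ ACD
    D ↦ CD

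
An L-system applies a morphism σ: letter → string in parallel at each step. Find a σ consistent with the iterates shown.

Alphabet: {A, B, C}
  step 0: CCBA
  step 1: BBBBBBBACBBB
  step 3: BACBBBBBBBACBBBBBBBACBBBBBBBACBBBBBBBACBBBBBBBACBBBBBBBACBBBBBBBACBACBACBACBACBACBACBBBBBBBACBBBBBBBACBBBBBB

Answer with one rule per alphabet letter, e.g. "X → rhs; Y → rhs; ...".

A->BBB, B->BAC, C->BBB

  step 0 ⇒ step 1: CCBA ⇒ BBB·BBB·BAC·BBB
    A ↦ BBB
    B ↦ BAC
    C ↦ BBB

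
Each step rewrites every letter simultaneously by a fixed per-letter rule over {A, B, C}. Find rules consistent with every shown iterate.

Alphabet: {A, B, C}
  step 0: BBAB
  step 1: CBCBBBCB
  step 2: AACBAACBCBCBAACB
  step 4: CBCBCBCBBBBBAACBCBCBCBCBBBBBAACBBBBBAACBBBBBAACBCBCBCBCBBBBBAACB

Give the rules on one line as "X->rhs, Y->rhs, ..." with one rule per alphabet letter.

  step 1 ⇒ step 2: CBCBBBCB ⇒ AA·CB·AA·CB·CB·CB·AA·CB
    B ↦ CB
    C ↦ AA
  step 0 ⇒ step 1: BBAB ⇒ CB·CB·BB·CB
    A ↦ BB

A->BB, B->CB, C->AA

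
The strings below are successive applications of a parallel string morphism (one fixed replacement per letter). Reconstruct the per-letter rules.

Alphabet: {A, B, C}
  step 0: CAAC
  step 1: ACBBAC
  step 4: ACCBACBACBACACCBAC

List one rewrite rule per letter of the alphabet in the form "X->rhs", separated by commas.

  step 0 ⇒ step 1: CAAC ⇒ AC·B·B·AC
    A ↦ B
    C ↦ AC
    B ↦ C  (constrained at step 1)

A->B, B->C, C->AC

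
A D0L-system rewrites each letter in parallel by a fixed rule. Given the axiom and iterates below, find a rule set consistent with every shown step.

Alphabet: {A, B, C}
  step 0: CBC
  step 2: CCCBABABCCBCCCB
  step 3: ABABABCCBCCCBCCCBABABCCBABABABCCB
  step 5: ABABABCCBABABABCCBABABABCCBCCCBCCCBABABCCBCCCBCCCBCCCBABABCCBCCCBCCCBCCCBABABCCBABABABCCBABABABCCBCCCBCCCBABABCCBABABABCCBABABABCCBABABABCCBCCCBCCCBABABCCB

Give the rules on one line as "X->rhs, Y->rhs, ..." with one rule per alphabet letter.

  step 2 ⇒ step 3: CCCBABABCCBCCCB ⇒ AB·AB·AB·CCB·C·CCB·C·CCB·AB·AB·CCB·AB·AB·AB·CCB
    A ↦ C
    B ↦ CCB
    C ↦ AB

A->C, B->CCB, C->AB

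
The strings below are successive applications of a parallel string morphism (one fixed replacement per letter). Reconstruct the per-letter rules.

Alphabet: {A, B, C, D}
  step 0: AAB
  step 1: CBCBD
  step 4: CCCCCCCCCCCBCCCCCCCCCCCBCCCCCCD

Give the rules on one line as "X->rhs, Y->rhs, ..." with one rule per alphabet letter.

A->CB, B->D, C->CC, D->CA

  step 0 ⇒ step 1: AAB ⇒ CB·CB·D
    A ↦ CB
    B ↦ D
    C ↦ CC  (constrained at step 1)
    D ↦ CA  (constrained at step 1)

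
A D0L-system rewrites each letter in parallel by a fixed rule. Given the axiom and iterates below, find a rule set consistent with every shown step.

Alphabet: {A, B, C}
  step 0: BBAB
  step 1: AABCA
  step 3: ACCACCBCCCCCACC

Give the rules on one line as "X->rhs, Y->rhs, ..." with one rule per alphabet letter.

  step 0 ⇒ step 1: BBAB ⇒ A·A·BC·A
    A ↦ BC
    B ↦ A
    C ↦ CC  (constrained at step 1)

A->BC, B->A, C->CC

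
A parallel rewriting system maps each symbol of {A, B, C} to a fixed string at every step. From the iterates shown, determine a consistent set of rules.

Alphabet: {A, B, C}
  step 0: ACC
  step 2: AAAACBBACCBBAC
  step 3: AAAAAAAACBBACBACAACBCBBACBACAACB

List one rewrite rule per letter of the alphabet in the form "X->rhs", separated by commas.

A->AA, B->BAC, C->CB

  step 2 ⇒ step 3: AAAACBBACCBBAC ⇒ AA·AA·AA·AA·CB·BAC·BAC·AA·CB·CB·BAC·BAC·AA·CB
    A ↦ AA
    B ↦ BAC
    C ↦ CB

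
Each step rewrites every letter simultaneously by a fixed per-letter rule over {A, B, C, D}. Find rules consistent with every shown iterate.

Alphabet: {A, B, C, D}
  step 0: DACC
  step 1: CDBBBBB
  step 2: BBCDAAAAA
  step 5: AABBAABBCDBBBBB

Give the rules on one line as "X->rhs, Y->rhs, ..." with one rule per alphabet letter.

  step 1 ⇒ step 2: CDBBBBB ⇒ BB·CD·A·A·A·A·A
    B ↦ A
    C ↦ BB
    D ↦ CD
  step 0 ⇒ step 1: DACC ⇒ CD·B·BB·BB
    A ↦ B

A->B, B->A, C->BB, D->CD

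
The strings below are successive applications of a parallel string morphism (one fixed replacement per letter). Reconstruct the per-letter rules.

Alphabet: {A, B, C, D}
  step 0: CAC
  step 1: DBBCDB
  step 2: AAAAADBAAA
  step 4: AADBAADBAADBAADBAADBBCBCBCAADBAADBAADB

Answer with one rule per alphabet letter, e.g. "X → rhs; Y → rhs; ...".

A->BC, B->AA, C->DB, D->A

  step 1 ⇒ step 2: DBBCDB ⇒ A·AA·AA·DB·A·AA
    B ↦ AA
    C ↦ DB
    D ↦ A
  step 0 ⇒ step 1: CAC ⇒ DB·BC·DB
    A ↦ BC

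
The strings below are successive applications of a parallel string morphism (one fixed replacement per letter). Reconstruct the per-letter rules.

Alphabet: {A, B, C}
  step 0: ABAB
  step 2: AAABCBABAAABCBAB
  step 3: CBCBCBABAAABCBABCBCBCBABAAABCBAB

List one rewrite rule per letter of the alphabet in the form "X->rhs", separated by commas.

A->CB, B->AB, C->AA

  step 2 ⇒ step 3: AAABCBABAAABCBAB ⇒ CB·CB·CB·AB·AA·AB·CB·AB·CB·CB·CB·AB·AA·AB·CB·AB
    A ↦ CB
    B ↦ AB
    C ↦ AA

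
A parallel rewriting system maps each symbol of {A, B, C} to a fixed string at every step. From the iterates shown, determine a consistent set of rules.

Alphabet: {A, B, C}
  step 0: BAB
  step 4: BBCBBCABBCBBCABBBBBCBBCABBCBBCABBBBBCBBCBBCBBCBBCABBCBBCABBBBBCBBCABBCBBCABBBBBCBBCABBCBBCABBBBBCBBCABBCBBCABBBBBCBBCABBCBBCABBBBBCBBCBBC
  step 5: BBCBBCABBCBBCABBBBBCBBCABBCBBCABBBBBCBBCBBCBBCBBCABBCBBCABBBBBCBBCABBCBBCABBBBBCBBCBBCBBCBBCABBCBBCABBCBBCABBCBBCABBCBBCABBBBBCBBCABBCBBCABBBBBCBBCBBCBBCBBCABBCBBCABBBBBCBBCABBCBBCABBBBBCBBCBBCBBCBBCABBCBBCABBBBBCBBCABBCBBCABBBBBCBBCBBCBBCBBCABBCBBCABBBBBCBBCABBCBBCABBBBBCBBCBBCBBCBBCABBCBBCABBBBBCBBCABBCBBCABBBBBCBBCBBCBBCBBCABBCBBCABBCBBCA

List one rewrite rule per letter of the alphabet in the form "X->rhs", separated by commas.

  step 4 ⇒ step 5: BBCBBCABBCBBCABBBBBCBBCABBCBBCABBBBBCBBCBBCBBCBBCABBCBBCABBBBBCBBCABBCBBCABBBBBCBBCABBCBBCABBBBBCBBCABBCBBCABBBBBCBBCABBCBBCABBBBBCBBCBBC ⇒ BBC·BBC·A·BBC·BBC·A·BBB·BBC·BBC·A·BBC·BBC·A·BBB·BBC·BBC·BBC·BBC·BBC·A·BBC·BBC·A·BBB·BBC·BBC·A·BBC·BBC·A·BBB·BBC·BBC·BBC·BBC·BBC·A·BBC·BBC·A·BBC·BBC·A·BBC·BBC·A·BBC·BBC·A·BBB·BBC·BBC·A·BBC·BBC·A·BBB·BBC·BBC·BBC·BBC·BBC·A·BBC·BBC·A·BBB·BBC·BBC·A·BBC·BBC·A·BBB·BBC·BBC·BBC·BBC·BBC·A·BBC·BBC·A·BBB·BBC·BBC·A·BBC·BBC·A·BBB·BBC·BBC·BBC·BBC·BBC·A·BBC·BBC·A·BBB·BBC·BBC·A·BBC·BBC·A·BBB·BBC·BBC·BBC·BBC·BBC·A·BBC·BBC·A·BBB·BBC·BBC·A·BBC·BBC·A·BBB·BBC·BBC·BBC·BBC·BBC·A·BBC·BBC·A·BBC·BBC·A
    A ↦ BBB
    B ↦ BBC
    C ↦ A

A->BBB, B->BBC, C->A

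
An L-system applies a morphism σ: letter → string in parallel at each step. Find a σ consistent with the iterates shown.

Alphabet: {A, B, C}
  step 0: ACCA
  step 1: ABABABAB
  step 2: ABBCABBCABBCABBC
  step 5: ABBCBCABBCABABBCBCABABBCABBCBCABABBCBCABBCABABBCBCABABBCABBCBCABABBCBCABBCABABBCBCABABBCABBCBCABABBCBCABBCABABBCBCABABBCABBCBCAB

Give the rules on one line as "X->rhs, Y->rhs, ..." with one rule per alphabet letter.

  step 1 ⇒ step 2: ABABABAB ⇒ AB·BC·AB·BC·AB·BC·AB·BC
    A ↦ AB
    B ↦ BC
  step 0 ⇒ step 1: ACCA ⇒ AB·AB·AB·AB
    C ↦ AB

A->AB, B->BC, C->AB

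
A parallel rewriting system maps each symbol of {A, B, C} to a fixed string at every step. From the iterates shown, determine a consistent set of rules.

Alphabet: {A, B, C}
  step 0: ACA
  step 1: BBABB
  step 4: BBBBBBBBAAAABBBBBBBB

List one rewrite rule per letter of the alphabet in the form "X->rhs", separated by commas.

A->BB, B->CC, C->A

  step 0 ⇒ step 1: ACA ⇒ BB·A·BB
    A ↦ BB
    C ↦ A
    B ↦ CC  (constrained at step 1)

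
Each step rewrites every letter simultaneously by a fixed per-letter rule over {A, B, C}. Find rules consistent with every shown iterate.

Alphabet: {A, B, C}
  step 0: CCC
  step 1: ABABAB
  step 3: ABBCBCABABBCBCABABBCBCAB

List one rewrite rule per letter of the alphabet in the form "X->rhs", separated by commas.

  step 0 ⇒ step 1: CCC ⇒ AB·AB·AB
    C ↦ AB
    A ↦ AB  (constrained at step 1)
    B ↦ BC  (constrained at step 1)

A->AB, B->BC, C->AB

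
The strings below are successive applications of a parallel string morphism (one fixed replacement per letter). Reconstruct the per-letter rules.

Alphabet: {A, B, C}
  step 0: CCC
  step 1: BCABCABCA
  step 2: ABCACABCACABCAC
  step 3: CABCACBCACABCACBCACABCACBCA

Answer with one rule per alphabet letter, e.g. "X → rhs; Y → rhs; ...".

A->C, B->A, C->BCA

  step 2 ⇒ step 3: ABCACABCACABCAC ⇒ C·A·BCA·C·BCA·C·A·BCA·C·BCA·C·A·BCA·C·BCA
    A ↦ C
    B ↦ A
    C ↦ BCA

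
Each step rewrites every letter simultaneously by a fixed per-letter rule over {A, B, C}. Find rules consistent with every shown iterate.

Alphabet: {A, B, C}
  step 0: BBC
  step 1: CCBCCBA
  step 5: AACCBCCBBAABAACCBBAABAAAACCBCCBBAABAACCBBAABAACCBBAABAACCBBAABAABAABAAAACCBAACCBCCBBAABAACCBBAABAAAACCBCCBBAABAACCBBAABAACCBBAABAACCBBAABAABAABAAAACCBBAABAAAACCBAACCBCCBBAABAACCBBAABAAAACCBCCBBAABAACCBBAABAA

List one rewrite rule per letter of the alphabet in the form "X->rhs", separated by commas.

  step 0 ⇒ step 1: BBC ⇒ CCB·CCB·A
    B ↦ CCB
    C ↦ A
    A ↦ BAA  (constrained at step 1)

A->BAA, B->CCB, C->A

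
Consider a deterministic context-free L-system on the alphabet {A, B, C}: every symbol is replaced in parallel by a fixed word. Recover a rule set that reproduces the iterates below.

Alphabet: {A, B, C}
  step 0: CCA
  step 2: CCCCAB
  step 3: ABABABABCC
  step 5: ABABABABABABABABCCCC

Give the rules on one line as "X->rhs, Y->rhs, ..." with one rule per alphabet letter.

A->C, B->C, C->AB

  step 2 ⇒ step 3: CCCCAB ⇒ AB·AB·AB·AB·C·C
    A ↦ C
    B ↦ C
    C ↦ AB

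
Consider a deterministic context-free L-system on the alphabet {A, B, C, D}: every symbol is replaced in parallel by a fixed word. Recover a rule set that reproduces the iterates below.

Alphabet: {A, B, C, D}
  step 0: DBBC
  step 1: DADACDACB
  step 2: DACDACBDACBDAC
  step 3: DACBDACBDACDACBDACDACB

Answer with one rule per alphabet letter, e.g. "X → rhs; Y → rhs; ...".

  step 2 ⇒ step 3: DACDACBDACBDAC ⇒ DA·C·B·DA·C·B·DAC·DA·C·B·DAC·DA·C·B
    A ↦ C
    B ↦ DAC
    C ↦ B
    D ↦ DA

A->C, B->DAC, C->B, D->DA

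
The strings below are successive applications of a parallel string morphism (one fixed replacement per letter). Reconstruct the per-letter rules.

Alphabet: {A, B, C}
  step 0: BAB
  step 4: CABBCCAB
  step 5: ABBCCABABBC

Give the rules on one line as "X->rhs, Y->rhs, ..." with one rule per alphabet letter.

A->B, B->C, C->AB

  step 4 ⇒ step 5: CABBCCAB ⇒ AB·B·C·C·AB·AB·B·C
    A ↦ B
    B ↦ C
    C ↦ AB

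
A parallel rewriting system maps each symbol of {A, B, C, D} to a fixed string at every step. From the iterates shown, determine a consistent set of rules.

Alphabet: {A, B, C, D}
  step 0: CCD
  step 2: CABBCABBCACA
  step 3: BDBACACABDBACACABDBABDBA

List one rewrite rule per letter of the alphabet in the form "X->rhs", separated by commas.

  step 2 ⇒ step 3: CABBCABBCACA ⇒ BD·BA·CA·CA·BD·BA·CA·CA·BD·BA·BD·BA
    A ↦ BA
    B ↦ CA
    C ↦ BD
    D ↦ BB  (constrained at step 0)

A->BA, B->CA, C->BD, D->BB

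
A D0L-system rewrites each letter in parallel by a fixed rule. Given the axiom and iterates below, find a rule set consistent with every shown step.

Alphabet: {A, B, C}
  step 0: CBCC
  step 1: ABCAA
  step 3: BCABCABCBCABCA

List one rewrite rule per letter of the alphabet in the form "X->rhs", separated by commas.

  step 0 ⇒ step 1: CBCC ⇒ A·BC·A·A
    B ↦ BC
    C ↦ A
    A ↦ BC  (constrained at step 1)

A->BC, B->BC, C->A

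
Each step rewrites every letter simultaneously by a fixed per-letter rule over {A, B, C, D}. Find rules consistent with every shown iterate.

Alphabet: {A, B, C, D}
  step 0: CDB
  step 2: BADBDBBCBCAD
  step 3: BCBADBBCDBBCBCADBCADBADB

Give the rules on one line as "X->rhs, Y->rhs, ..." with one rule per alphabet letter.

A->BA, B->BC, C->AD, D->DB

  step 2 ⇒ step 3: BADBDBBCBCAD ⇒ BC·BA·DB·BC·DB·BC·BC·AD·BC·AD·BA·DB
    A ↦ BA
    B ↦ BC
    C ↦ AD
    D ↦ DB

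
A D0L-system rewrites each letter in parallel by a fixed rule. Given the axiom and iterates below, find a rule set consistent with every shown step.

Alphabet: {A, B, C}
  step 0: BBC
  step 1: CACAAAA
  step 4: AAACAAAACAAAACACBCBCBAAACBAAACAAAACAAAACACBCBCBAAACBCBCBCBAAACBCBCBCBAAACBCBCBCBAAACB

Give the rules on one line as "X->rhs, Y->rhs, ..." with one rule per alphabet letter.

A->CB, B->CA, C->AAA

  step 0 ⇒ step 1: BBC ⇒ CA·CA·AAA
    B ↦ CA
    C ↦ AAA
    A ↦ CB  (constrained at step 1)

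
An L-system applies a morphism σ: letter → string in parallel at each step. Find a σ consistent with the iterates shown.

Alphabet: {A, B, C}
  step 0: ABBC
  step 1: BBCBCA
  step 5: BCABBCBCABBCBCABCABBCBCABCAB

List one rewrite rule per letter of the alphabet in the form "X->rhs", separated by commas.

A->B, B->BC, C->A

  step 0 ⇒ step 1: ABBC ⇒ B·BC·BC·A
    A ↦ B
    B ↦ BC
    C ↦ A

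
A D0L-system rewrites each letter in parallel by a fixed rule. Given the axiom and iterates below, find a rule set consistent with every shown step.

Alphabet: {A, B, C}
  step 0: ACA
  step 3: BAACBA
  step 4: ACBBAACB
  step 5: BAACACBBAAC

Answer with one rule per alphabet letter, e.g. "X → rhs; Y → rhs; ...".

A->B, B->AC, C->A

  step 4 ⇒ step 5: ACBBAACB ⇒ B·A·AC·AC·B·B·A·AC
    A ↦ B
    B ↦ AC
    C ↦ A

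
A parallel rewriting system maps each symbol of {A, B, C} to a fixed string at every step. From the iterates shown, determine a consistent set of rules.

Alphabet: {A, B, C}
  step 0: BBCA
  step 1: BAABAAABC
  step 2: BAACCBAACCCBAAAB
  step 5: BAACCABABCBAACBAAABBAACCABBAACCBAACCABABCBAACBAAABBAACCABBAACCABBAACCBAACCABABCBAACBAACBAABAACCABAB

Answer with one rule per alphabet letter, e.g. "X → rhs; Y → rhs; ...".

  step 1 ⇒ step 2: BAABAAABC ⇒ BAA·C·C·BAA·C·C·C·BAA·AB
    A ↦ C
    B ↦ BAA
    C ↦ AB

A->C, B->BAA, C->AB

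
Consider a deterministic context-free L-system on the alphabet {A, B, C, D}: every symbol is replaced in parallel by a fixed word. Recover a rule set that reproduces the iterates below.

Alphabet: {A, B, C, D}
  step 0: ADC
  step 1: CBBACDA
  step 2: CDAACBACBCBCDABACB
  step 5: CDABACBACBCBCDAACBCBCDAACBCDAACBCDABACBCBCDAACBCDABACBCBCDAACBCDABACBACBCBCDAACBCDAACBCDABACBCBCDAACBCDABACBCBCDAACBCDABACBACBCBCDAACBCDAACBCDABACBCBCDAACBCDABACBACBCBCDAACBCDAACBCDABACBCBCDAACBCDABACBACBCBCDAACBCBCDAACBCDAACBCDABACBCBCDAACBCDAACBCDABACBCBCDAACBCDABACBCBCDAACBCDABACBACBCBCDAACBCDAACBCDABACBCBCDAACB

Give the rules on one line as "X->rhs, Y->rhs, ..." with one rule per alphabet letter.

A->CB, B->ACB, C->CDA, D->BA

  step 1 ⇒ step 2: CBBACDA ⇒ CDA·ACB·ACB·CB·CDA·BA·CB
    A ↦ CB
    B ↦ ACB
    C ↦ CDA
    D ↦ BA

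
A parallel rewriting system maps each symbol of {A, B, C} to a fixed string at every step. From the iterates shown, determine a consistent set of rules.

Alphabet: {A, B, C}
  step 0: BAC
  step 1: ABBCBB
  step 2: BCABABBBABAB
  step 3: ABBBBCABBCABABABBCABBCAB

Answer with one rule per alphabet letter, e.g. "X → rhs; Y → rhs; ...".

  step 2 ⇒ step 3: BCABABBBABAB ⇒ AB·BB·BC·AB·BC·AB·AB·AB·BC·AB·BC·AB
    A ↦ BC
    B ↦ AB
    C ↦ BB

A->BC, B->AB, C->BB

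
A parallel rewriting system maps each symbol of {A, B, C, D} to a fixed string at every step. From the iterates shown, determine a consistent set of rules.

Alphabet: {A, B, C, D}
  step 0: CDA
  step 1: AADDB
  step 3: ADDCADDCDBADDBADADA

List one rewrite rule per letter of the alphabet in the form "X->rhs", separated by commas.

  step 0 ⇒ step 1: CDA ⇒ A·AD·DB
    A ↦ DB
    C ↦ A
    D ↦ AD
    B ↦ DC  (constrained at step 1)

A->DB, B->DC, C->A, D->AD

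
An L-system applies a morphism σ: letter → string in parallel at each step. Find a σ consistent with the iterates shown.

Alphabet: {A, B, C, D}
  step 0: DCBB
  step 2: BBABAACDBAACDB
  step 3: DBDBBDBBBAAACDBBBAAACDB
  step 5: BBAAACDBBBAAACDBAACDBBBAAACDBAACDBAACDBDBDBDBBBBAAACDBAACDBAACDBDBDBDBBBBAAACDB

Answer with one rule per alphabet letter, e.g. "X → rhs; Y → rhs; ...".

  step 2 ⇒ step 3: BBABAACDBAACDB ⇒ DB·DB·B·DB·B·B·A·AAC·DB·B·B·A·AAC·DB
    A ↦ B
    B ↦ DB
    C ↦ A
    D ↦ AAC

A->B, B->DB, C->A, D->AAC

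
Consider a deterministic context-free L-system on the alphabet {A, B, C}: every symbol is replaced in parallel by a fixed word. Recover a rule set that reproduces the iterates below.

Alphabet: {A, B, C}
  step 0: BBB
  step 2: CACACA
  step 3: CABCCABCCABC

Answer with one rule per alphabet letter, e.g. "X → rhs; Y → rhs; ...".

  step 2 ⇒ step 3: CACACA ⇒ CA·BC·CA·BC·CA·BC
    A ↦ BC
    C ↦ CA
    B ↦ C  (constrained at step 0)

A->BC, B->C, C->CA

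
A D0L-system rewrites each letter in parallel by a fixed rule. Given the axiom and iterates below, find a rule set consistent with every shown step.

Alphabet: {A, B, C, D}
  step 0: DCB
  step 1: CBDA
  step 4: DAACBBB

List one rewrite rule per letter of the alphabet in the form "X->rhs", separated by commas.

A->B, B->A, C->D, D->CB

  step 0 ⇒ step 1: DCB ⇒ CB·D·A
    B ↦ A
    C ↦ D
    D ↦ CB
    A ↦ B  (constrained at step 1)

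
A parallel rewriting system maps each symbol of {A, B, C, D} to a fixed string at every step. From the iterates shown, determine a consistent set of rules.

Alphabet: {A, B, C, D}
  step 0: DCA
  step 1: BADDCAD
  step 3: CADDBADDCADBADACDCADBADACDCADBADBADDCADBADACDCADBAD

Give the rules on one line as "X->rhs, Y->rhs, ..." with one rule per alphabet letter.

  step 0 ⇒ step 1: DCA ⇒ BAD·D·CAD
    A ↦ CAD
    C ↦ D
    D ↦ BAD
    B ↦ ACD  (constrained at step 1)

A->CAD, B->ACD, C->D, D->BAD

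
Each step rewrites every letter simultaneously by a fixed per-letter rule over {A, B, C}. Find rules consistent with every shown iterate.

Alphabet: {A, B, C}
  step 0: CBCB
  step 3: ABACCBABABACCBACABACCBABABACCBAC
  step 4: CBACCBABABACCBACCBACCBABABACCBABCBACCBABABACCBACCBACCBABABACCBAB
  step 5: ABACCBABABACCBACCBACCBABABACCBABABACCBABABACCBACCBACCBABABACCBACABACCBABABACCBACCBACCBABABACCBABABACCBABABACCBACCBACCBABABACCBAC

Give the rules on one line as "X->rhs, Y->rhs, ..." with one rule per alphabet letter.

A->CB, B->AC, C->AB

  step 4 ⇒ step 5: CBACCBABABACCBACCBACCBABABACCBABCBACCBABABACCBACCBACCBABABACCBAB ⇒ AB·AC·CB·AB·AB·AC·CB·AC·CB·AC·CB·AB·AB·AC·CB·AB·AB·AC·CB·AB·AB·AC·CB·AC·CB·AC·CB·AB·AB·AC·CB·AC·AB·AC·CB·AB·AB·AC·CB·AC·CB·AC·CB·AB·AB·AC·CB·AB·AB·AC·CB·AB·AB·AC·CB·AC·CB·AC·CB·AB·AB·AC·CB·AC
    A ↦ CB
    B ↦ AC
    C ↦ AB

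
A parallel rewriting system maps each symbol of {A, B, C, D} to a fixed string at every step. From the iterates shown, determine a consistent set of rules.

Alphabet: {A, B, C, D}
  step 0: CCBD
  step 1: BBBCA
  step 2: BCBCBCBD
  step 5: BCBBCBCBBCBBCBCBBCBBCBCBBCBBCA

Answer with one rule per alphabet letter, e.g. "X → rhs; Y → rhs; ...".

A->D, B->BC, C->B, D->A

  step 1 ⇒ step 2: BBBCA ⇒ BC·BC·BC·B·D
    A ↦ D
    B ↦ BC
    C ↦ B
  step 0 ⇒ step 1: CCBD ⇒ B·B·BC·A
    D ↦ A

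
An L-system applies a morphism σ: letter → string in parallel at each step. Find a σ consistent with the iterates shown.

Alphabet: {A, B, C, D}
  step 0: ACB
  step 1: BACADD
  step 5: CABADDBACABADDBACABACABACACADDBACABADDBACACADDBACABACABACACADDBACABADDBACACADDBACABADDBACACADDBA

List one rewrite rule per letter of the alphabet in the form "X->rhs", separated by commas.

A->BA, B->DD, C->CA, D->CA

  step 0 ⇒ step 1: ACB ⇒ BA·CA·DD
    A ↦ BA
    B ↦ DD
    C ↦ CA
    D ↦ CA  (constrained at step 1)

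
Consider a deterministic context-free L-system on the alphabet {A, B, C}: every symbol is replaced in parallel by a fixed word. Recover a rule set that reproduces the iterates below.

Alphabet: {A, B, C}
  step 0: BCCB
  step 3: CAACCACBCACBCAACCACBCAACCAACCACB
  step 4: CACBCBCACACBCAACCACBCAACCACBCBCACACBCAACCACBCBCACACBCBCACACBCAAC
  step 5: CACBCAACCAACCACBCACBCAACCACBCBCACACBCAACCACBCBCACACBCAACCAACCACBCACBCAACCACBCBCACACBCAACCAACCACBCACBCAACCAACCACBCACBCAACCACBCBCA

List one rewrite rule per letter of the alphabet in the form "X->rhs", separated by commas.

A->CB, B->AC, C->CA

  step 4 ⇒ step 5: CACBCBCACACBCAACCACBCAACCACBCBCACACBCAACCACBCBCACACBCBCACACBCAAC ⇒ CA·CB·CA·AC·CA·AC·CA·CB·CA·CB·CA·AC·CA·CB·CB·CA·CA·CB·CA·AC·CA·CB·CB·CA·CA·CB·CA·AC·CA·AC·CA·CB·CA·CB·CA·AC·CA·CB·CB·CA·CA·CB·CA·AC·CA·AC·CA·CB·CA·CB·CA·AC·CA·AC·CA·CB·CA·CB·CA·AC·CA·CB·CB·CA
    A ↦ CB
    B ↦ AC
    C ↦ CA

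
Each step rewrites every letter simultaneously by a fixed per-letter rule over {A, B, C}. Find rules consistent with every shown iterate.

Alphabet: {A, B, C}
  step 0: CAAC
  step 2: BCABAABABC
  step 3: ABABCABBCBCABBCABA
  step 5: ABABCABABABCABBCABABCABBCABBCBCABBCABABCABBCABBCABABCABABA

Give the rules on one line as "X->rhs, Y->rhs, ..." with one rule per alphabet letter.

  step 2 ⇒ step 3: BCABAABABC ⇒ AB·A·BC·AB·BC·BC·AB·BC·AB·A
    A ↦ BC
    B ↦ AB
    C ↦ A

A->BC, B->AB, C->A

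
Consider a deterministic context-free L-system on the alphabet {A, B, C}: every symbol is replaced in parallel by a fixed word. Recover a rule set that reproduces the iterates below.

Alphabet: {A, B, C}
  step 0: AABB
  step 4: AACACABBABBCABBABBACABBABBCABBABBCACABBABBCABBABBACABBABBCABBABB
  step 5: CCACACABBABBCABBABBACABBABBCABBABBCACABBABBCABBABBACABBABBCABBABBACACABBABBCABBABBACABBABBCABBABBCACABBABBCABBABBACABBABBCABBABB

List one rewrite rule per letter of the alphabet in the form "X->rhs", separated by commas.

  step 4 ⇒ step 5: AACACABBABBCABBABBACABBABBCABBABBCACABBABBCABBABBACABBABBCABBABB ⇒ C·C·A·C·A·C·ABB·ABB·C·ABB·ABB·A·C·ABB·ABB·C·ABB·ABB·C·A·C·ABB·ABB·C·ABB·ABB·A·C·ABB·ABB·C·ABB·ABB·A·C·A·C·ABB·ABB·C·ABB·ABB·A·C·ABB·ABB·C·ABB·ABB·C·A·C·ABB·ABB·C·ABB·ABB·A·C·ABB·ABB·C·ABB·ABB
    A ↦ C
    B ↦ ABB
    C ↦ A

A->C, B->ABB, C->A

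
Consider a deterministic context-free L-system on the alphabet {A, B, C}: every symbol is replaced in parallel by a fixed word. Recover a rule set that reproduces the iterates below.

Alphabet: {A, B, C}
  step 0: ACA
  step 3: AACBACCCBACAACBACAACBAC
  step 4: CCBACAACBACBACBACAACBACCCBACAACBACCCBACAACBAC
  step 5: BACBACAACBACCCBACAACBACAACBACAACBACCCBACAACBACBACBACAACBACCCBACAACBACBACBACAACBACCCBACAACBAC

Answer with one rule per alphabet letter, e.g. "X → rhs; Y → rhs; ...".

A->C, B->AA, C->BAC

  step 4 ⇒ step 5: CCBACAACBACBACBACAACBACCCBACAACBACCCBACAACBAC ⇒ BAC·BAC·AA·C·BAC·C·C·BAC·AA·C·BAC·AA·C·BAC·AA·C·BAC·C·C·BAC·AA·C·BAC·BAC·BAC·AA·C·BAC·C·C·BAC·AA·C·BAC·BAC·BAC·AA·C·BAC·C·C·BAC·AA·C·BAC
    A ↦ C
    B ↦ AA
    C ↦ BAC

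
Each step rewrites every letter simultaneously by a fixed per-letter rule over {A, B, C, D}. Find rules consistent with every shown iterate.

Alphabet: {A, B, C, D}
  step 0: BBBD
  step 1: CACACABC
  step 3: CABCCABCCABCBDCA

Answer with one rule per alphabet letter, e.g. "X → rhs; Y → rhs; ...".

A->D, B->CA, C->B, D->BC

  step 0 ⇒ step 1: BBBD ⇒ CA·CA·CA·BC
    B ↦ CA
    D ↦ BC
    A ↦ D  (constrained at step 1)
    C ↦ B  (constrained at step 1)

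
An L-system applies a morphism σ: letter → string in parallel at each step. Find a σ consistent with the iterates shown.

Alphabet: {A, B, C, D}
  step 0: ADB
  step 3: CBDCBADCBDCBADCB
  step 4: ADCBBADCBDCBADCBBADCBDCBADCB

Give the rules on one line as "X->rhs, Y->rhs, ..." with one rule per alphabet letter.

  step 3 ⇒ step 4: CBDCBADCBDCBADCB ⇒ AD·CB·B·AD·CB·DC·B·AD·CB·B·AD·CB·DC·B·AD·CB
    A ↦ DC
    B ↦ CB
    C ↦ AD
    D ↦ B

A->DC, B->CB, C->AD, D->B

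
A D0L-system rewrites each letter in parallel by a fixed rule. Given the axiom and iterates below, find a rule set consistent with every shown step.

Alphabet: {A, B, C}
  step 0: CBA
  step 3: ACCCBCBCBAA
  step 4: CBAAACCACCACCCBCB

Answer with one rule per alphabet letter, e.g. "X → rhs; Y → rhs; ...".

A->CB, B->CC, C->A

  step 3 ⇒ step 4: ACCCBCBCBAA ⇒ CB·A·A·A·CC·A·CC·A·CC·CB·CB
    A ↦ CB
    B ↦ CC
    C ↦ A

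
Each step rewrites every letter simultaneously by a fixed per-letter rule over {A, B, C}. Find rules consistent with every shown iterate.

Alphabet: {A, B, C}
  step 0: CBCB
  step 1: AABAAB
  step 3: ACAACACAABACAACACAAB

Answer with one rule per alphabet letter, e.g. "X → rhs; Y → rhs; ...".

  step 0 ⇒ step 1: CBCB ⇒ A·AB·A·AB
    B ↦ AB
    C ↦ A
    A ↦ CA  (constrained at step 1)

A->CA, B->AB, C->A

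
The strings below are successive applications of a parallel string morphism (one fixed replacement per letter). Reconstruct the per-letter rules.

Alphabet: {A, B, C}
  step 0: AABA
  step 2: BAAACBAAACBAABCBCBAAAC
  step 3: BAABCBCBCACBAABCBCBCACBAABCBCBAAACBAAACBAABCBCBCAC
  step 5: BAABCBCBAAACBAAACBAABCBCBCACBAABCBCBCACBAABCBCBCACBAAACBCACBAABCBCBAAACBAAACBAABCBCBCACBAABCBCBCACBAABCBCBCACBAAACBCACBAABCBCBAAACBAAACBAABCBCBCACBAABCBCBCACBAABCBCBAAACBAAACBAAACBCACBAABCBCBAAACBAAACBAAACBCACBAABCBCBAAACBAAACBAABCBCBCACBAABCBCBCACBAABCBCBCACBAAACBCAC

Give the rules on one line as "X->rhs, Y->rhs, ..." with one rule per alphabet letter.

A->BC, B->BAA, C->AC

  step 2 ⇒ step 3: BAAACBAAACBAABCBCBAAAC ⇒ BAA·BC·BC·BC·AC·BAA·BC·BC·BC·AC·BAA·BC·BC·BAA·AC·BAA·AC·BAA·BC·BC·BC·AC
    A ↦ BC
    B ↦ BAA
    C ↦ AC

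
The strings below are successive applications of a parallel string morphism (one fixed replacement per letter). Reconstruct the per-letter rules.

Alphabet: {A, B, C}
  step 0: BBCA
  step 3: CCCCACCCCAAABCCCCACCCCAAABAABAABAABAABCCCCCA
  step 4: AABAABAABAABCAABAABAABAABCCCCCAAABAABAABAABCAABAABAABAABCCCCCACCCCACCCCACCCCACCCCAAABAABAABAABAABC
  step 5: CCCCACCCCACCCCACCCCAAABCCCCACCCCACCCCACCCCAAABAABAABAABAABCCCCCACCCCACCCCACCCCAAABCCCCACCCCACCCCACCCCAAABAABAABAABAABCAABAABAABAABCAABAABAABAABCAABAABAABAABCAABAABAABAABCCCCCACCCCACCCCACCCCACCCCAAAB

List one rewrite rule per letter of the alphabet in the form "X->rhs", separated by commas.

A->C, B->CCA, C->AAB

  step 4 ⇒ step 5: AABAABAABAABCAABAABAABAABCCCCCAAABAABAABAABCAABAABAABAABCCCCCACCCCACCCCACCCCACCCCAAABAABAABAABAABC ⇒ C·C·CCA·C·C·CCA·C·C·CCA·C·C·CCA·AAB·C·C·CCA·C·C·CCA·C·C·CCA·C·C·CCA·AAB·AAB·AAB·AAB·AAB·C·C·C·CCA·C·C·CCA·C·C·CCA·C·C·CCA·AAB·C·C·CCA·C·C·CCA·C·C·CCA·C·C·CCA·AAB·AAB·AAB·AAB·AAB·C·AAB·AAB·AAB·AAB·C·AAB·AAB·AAB·AAB·C·AAB·AAB·AAB·AAB·C·AAB·AAB·AAB·AAB·C·C·C·CCA·C·C·CCA·C·C·CCA·C·C·CCA·C·C·CCA·AAB
    A ↦ C
    B ↦ CCA
    C ↦ AAB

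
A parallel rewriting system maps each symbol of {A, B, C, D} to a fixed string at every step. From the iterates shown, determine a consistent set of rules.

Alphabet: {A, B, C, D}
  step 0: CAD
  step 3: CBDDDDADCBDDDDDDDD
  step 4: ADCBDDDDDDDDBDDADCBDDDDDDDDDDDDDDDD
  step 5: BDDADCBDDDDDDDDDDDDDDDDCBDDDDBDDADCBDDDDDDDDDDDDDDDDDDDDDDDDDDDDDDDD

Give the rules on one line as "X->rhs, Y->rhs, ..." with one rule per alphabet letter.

  step 4 ⇒ step 5: ADCBDDDDDDDDBDDADCBDDDDDDDDDDDDDDDD ⇒ B·DD·AD·CB·DD·DD·DD·DD·DD·DD·DD·DD·CB·DD·DD·B·DD·AD·CB·DD·DD·DD·DD·DD·DD·DD·DD·DD·DD·DD·DD·DD·DD·DD·DD
    A ↦ B
    B ↦ CB
    C ↦ AD
    D ↦ DD

A->B, B->CB, C->AD, D->DD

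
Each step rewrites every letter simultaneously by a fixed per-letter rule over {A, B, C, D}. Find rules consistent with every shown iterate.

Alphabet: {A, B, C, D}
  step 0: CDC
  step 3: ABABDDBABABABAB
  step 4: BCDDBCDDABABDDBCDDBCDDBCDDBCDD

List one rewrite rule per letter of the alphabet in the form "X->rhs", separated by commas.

  step 3 ⇒ step 4: ABABDDBABABABAB ⇒ BC·DD·BC·DD·AB·AB·DD·BC·DD·BC·DD·BC·DD·BC·DD
    A ↦ BC
    B ↦ DD
    D ↦ AB
    C ↦ B  (constrained at step 0)

A->BC, B->DD, C->B, D->AB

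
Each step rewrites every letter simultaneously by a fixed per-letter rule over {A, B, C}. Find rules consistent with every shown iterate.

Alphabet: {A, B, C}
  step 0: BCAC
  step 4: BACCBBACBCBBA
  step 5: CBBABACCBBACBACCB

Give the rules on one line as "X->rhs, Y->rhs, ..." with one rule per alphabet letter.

A->B, B->C, C->BA

  step 4 ⇒ step 5: BACCBBACBCBBA ⇒ C·B·BA·BA·C·C·B·BA·C·BA·C·C·B
    A ↦ B
    B ↦ C
    C ↦ BA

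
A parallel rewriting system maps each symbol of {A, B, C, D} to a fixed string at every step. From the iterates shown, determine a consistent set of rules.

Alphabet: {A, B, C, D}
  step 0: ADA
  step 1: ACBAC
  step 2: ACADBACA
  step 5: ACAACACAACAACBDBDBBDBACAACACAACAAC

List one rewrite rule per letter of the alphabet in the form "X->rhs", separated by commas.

  step 1 ⇒ step 2: ACBAC ⇒ AC·A·DB·AC·A
    A ↦ AC
    B ↦ DB
    C ↦ A
  step 0 ⇒ step 1: ADA ⇒ AC·B·AC
    D ↦ B

A->AC, B->DB, C->A, D->B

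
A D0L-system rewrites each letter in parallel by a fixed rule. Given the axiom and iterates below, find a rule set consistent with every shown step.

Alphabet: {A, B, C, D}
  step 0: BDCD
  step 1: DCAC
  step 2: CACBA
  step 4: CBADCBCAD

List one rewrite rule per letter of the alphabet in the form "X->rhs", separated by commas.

  step 1 ⇒ step 2: DCAC ⇒ C·A·CB·A
    A ↦ CB
    C ↦ A
    D ↦ C
  step 0 ⇒ step 1: BDCD ⇒ D·C·A·C
    B ↦ D

A->CB, B->D, C->A, D->C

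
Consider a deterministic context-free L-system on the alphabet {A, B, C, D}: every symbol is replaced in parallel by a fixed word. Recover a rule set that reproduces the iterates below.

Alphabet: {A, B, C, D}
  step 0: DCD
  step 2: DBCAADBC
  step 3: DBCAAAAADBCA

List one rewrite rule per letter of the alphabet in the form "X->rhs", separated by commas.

  step 2 ⇒ step 3: DBCAADBC ⇒ DB·C·A·AA·AA·DB·C·A
    A ↦ AA
    B ↦ C
    C ↦ A
    D ↦ DB

A->AA, B->C, C->A, D->DB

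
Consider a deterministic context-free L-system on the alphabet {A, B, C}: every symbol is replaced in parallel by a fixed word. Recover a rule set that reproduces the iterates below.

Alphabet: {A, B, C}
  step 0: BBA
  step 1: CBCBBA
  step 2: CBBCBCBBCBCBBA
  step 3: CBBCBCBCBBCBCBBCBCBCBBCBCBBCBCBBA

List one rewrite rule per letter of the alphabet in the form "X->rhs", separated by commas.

A->BA, B->CB, C->CBB

  step 2 ⇒ step 3: CBBCBCBBCBCBBA ⇒ CBB·CB·CB·CBB·CB·CBB·CB·CB·CBB·CB·CBB·CB·CB·BA
    A ↦ BA
    B ↦ CB
    C ↦ CBB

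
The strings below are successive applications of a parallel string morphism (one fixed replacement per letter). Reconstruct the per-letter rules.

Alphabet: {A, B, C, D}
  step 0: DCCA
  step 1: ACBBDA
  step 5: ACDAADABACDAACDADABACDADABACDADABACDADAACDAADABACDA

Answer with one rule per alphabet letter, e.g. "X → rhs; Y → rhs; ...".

  step 0 ⇒ step 1: DCCA ⇒ AC·B·B·DA
    A ↦ DA
    C ↦ B
    D ↦ AC
    B ↦ A  (constrained at step 1)

A->DA, B->A, C->B, D->AC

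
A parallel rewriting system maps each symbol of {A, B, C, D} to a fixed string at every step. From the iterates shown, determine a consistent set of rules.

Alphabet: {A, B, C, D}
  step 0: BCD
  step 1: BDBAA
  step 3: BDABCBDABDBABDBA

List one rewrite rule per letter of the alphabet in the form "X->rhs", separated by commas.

  step 0 ⇒ step 1: BCD ⇒ BD·BA·A
    B ↦ BD
    C ↦ BA
    D ↦ A
    A ↦ BC  (constrained at step 1)

A->BC, B->BD, C->BA, D->A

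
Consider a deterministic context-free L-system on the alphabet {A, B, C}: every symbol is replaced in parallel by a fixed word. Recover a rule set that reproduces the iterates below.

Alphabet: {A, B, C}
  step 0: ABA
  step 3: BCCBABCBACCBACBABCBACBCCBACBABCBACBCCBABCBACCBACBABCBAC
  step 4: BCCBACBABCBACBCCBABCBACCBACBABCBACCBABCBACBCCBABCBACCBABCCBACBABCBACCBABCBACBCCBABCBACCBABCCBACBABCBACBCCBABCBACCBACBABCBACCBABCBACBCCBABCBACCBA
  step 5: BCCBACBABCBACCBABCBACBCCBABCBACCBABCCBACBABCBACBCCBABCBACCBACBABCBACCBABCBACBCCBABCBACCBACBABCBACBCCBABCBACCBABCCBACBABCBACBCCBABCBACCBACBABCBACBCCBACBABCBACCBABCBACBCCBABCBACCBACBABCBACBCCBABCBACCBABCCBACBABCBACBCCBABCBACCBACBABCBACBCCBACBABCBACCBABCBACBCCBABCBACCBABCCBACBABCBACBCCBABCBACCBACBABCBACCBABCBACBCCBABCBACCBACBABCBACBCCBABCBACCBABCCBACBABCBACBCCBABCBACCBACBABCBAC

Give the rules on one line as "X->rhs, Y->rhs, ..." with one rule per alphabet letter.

  step 4 ⇒ step 5: BCCBACBABCBACBCCBABCBACCBACBABCBACCBABCBACBCCBABCBACCBABCCBACBABCBACCBABCBACBCCBABCBACCBABCCBACBABCBACBCCBABCBACCBACBABCBACCBABCBACBCCBABCBACCBA ⇒ BC·CBA·CBA·BC·BAC·CBA·BC·BAC·BC·CBA·BC·BAC·CBA·BC·CBA·CBA·BC·BAC·BC·CBA·BC·BAC·CBA·CBA·BC·BAC·CBA·BC·BAC·BC·CBA·BC·BAC·CBA·CBA·BC·BAC·BC·CBA·BC·BAC·CBA·BC·CBA·CBA·BC·BAC·BC·CBA·BC·BAC·CBA·CBA·BC·BAC·BC·CBA·CBA·BC·BAC·CBA·BC·BAC·BC·CBA·BC·BAC·CBA·CBA·BC·BAC·BC·CBA·BC·BAC·CBA·BC·CBA·CBA·BC·BAC·BC·CBA·BC·BAC·CBA·CBA·BC·BAC·BC·CBA·CBA·BC·BAC·CBA·BC·BAC·BC·CBA·BC·BAC·CBA·BC·CBA·CBA·BC·BAC·BC·CBA·BC·BAC·CBA·CBA·BC·BAC·CBA·BC·BAC·BC·CBA·BC·BAC·CBA·CBA·BC·BAC·BC·CBA·BC·BAC·CBA·BC·CBA·CBA·BC·BAC·BC·CBA·BC·BAC·CBA·CBA·BC·BAC
    A ↦ BAC
    B ↦ BC
    C ↦ CBA

A->BAC, B->BC, C->CBA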